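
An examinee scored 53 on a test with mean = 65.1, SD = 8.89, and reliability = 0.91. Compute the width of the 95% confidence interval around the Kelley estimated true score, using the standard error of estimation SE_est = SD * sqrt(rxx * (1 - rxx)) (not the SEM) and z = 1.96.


True score estimate = 0.91*53 + 0.09*65.1 = 54.089
SE_est = SD * sqrt(rxx * (1 - rxx)) = 8.89 * sqrt(0.91 * 0.09) = 8.89 * sqrt(0.0819) = 2.544156
CI = T_est +/- z * SE_est, so width = 2 * z * SE_est = 2 * 1.96 * 2.544156
Width = 9.9731

9.9731


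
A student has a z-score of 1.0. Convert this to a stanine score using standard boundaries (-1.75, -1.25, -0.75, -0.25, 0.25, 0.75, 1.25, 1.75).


Stanine boundaries: [-1.75, -1.25, -0.75, -0.25, 0.25, 0.75, 1.25, 1.75]
z = 1.0
Check each boundary:
  z >= -1.75 -> could be stanine 2
  z >= -1.25 -> could be stanine 3
  z >= -0.75 -> could be stanine 4
  z >= -0.25 -> could be stanine 5
  z >= 0.25 -> could be stanine 6
  z >= 0.75 -> could be stanine 7
  z < 1.25
  z < 1.75
Highest qualifying boundary gives stanine = 7

7


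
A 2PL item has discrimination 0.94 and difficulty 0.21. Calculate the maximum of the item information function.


For 2PL, max info at theta = b = 0.21
I_max = a^2 / 4 = 0.94^2 / 4
= 0.8836 / 4
I_max = 0.2209

0.2209


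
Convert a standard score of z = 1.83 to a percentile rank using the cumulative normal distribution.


CDF(z) = 0.5 * (1 + erf(z/sqrt(2)))
erf(1.294) = 0.9328
CDF = 0.9664
Percentile rank = 0.9664 * 100 = 96.64

96.64


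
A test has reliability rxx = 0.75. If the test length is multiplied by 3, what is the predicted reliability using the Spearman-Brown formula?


r_new = (n * rxx) / (1 + (n-1) * rxx)
r_new = (3 * 0.75) / (1 + 2 * 0.75)
r_new = 2.25 / 2.5
r_new = 0.9

0.9


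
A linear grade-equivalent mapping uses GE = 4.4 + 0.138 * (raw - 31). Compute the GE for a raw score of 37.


raw - median = 37 - 31 = 6
slope * diff = 0.138 * 6 = 0.828
GE = 4.4 + 0.828
GE = 5.228

5.228


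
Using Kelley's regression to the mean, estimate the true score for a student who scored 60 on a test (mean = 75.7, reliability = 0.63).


T_est = rxx * X + (1 - rxx) * mean
T_est = 0.63 * 60 + 0.37 * 75.7
T_est = 37.8 + 28.009
T_est = 65.809

65.809


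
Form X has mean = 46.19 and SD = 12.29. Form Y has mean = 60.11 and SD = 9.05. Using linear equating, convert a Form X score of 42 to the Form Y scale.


slope = SD_Y / SD_X = 9.05 / 12.29 ~ 0.7364
intercept = mean_Y - slope * mean_X = 60.11 - (9.05 / 12.29) * 46.19 ~ 26.097
Y = slope * X + intercept. To avoid rounding drift from the rounded slope/intercept, evaluate the equivalent form Y = mean_Y + SD_Y * (X - mean_X) / SD_X at full precision:
Y = 60.11 + 9.05 * (42 - 46.19) / 12.29
Y = 60.11 - 9.05 * 4.19 / 12.29
Y = 60.11 - 37.9195 / 12.29
Y = 60.11 - 3.0854
Y = 57.0246

57.0246


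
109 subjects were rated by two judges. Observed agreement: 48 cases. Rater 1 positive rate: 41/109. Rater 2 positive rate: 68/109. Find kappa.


P_o = 48/109 = 0.440367
P_e = (41*68 + 68*41) / 11881 = 0.469321
kappa = (P_o - P_e) / (1 - P_e)
kappa = (0.440367 - 0.469321) / (1 - 0.469321)
kappa = -0.0546

-0.0546


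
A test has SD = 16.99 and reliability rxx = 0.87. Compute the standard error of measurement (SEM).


SEM = SD * sqrt(1 - rxx)
SEM = 16.99 * sqrt(1 - 0.87)
SEM = 16.99 * sqrt(0.13) = 16.99 * 0.360555
SEM = 6.1258

6.1258


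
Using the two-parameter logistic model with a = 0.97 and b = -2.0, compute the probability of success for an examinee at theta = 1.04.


a*(theta - b) = 0.97 * (1.04 - -2.0) = 2.9488
exp(-2.9488) = 0.0524
P = 1 / (1 + 0.0524)
P = 0.9502

0.9502


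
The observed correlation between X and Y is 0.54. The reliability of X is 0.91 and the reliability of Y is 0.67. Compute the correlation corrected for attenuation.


r_corrected = rxy / sqrt(rxx * ryy)
= 0.54 / sqrt(0.91 * 0.67)
= 0.54 / sqrt(0.6097)
= 0.54 / 0.780833
r_corrected = 0.6916

0.6916


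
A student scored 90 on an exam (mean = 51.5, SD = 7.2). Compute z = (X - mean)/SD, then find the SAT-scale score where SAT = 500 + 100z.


z = (X - mean) / SD = (90 - 51.5) / 7.2
z = 38.5 / 7.2
z = 5.3472
SAT-scale = SAT = 500 + 100z
Carry z at full precision (z = 38.5 / 7.2) into the conversion:
SAT-scale = 500 + 100 * (38.5 / 7.2) = 500 + 3850 / 7.2
SAT-scale = 500 + 534.7222
SAT-scale = 1034.7222

1034.7222


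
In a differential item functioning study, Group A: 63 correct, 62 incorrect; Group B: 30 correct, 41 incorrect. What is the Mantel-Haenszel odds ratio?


Odds_A = 63/62 = 1.0161
Odds_B = 30/41 = 0.7317
OR = Odds_A / Odds_B = 1.0161 / 0.7317
Exactly, OR = (63 * 41) / (62 * 30) = 2583 / 1860
OR = 1.3887

1.3887


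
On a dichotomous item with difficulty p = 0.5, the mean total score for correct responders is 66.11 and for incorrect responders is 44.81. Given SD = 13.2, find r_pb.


q = 1 - p = 0.5
rpb = ((M1 - M0) / SD) * sqrt(p * q)
rpb = ((66.11 - 44.81) / 13.2) * sqrt(0.5 * 0.5)
rpb = 0.8068

0.8068


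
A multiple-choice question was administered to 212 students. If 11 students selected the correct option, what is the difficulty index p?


Item difficulty p = number correct / total examinees
p = 11 / 212
p = 0.0519

0.0519


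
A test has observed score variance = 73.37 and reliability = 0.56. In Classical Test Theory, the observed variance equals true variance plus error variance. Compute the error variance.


var_true = rxx * var_obs = 0.56 * 73.37 = 41.0872
var_error = var_obs - var_true
var_error = 73.37 - 41.0872
var_error = 32.2828

32.2828


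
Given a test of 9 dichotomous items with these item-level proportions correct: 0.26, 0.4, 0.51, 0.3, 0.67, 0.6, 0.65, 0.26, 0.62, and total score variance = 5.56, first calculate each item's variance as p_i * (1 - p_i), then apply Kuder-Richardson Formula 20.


For each item, compute p_i * q_i:
  Item 1: 0.26 * 0.74 = 0.1924
  Item 2: 0.4 * 0.6 = 0.24
  Item 3: 0.51 * 0.49 = 0.2499
  Item 4: 0.3 * 0.7 = 0.21
  Item 5: 0.67 * 0.33 = 0.2211
  Item 6: 0.6 * 0.4 = 0.24
  Item 7: 0.65 * 0.35 = 0.2275
  Item 8: 0.26 * 0.74 = 0.1924
  Item 9: 0.62 * 0.38 = 0.2356
Sum(p_i * q_i) = 0.1924 + 0.24 + 0.2499 + 0.21 + 0.2211 + 0.24 + 0.2275 + 0.1924 + 0.2356 = 2.0089
KR-20 = (k/(k-1)) * (1 - Sum(p_i*q_i) / Var_total)
= (9/8) * (1 - 2.0089/5.56)
= 1.125 * 0.6387
KR-20 = 0.7185

0.7185


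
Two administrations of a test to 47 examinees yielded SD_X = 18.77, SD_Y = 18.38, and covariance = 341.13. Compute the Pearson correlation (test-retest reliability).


r = cov(X,Y) / (SD_X * SD_Y)
r = 341.13 / (18.77 * 18.38)
r = 341.13 / 344.9926
r = 0.9888

0.9888


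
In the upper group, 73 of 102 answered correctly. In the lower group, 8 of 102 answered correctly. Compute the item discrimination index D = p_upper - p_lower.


p_upper = 73/102 = 0.7157
p_lower = 8/102 = 0.0784
D = 0.7157 - 0.0784 = 0.6373

0.6373


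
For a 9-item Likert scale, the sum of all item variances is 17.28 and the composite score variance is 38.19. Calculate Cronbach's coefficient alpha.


alpha = (k/(k-1)) * (1 - sum(si^2)/s_total^2)
= (9/8) * (1 - 17.28/38.19)
alpha = 0.616

0.616


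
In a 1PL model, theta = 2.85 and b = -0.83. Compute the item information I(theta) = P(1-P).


P = 1/(1+exp(-(2.85--0.83))) = 0.9754
I = P*(1-P) = 0.9754 * 0.0246
I = 0.024

0.024


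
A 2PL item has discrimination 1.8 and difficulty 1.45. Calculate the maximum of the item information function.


For 2PL, max info at theta = b = 1.45
I_max = a^2 / 4 = 1.8^2 / 4
= 3.24 / 4
I_max = 0.81

0.81


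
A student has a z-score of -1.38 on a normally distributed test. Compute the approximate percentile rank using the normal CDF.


CDF(z) = 0.5 * (1 + erf(z/sqrt(2)))
erf(-0.9758) = -0.8324
CDF = 0.0838
Percentile rank = 0.0838 * 100 = 8.38

8.38


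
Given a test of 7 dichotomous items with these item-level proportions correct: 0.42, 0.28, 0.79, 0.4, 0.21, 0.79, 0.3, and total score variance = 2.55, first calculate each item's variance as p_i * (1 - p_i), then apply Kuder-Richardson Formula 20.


For each item, compute p_i * q_i:
  Item 1: 0.42 * 0.58 = 0.2436
  Item 2: 0.28 * 0.72 = 0.2016
  Item 3: 0.79 * 0.21 = 0.1659
  Item 4: 0.4 * 0.6 = 0.24
  Item 5: 0.21 * 0.79 = 0.1659
  Item 6: 0.79 * 0.21 = 0.1659
  Item 7: 0.3 * 0.7 = 0.21
Sum(p_i * q_i) = 0.2436 + 0.2016 + 0.1659 + 0.24 + 0.1659 + 0.1659 + 0.21 = 1.3929
KR-20 = (k/(k-1)) * (1 - Sum(p_i*q_i) / Var_total)
= (7/6) * (1 - 1.3929/2.55)
= 1.1667 * 0.4538
KR-20 = 0.5294

0.5294


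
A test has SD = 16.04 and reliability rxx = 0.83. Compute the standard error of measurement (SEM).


SEM = SD * sqrt(1 - rxx)
SEM = 16.04 * sqrt(1 - 0.83)
SEM = 16.04 * sqrt(0.17) = 16.04 * 0.412311
SEM = 6.6135

6.6135


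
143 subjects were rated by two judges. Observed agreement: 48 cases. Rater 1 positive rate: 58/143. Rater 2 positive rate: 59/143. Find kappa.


P_o = 48/143 = 0.335664
P_e = (58*59 + 85*84) / 20449 = 0.516504
kappa = (P_o - P_e) / (1 - P_e)
kappa = (0.335664 - 0.516504) / (1 - 0.516504)
kappa = -0.374

-0.374


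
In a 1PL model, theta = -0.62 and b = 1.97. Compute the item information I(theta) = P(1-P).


P = 1/(1+exp(-(-0.62-1.97))) = 0.0698
I = P*(1-P) = 0.0698 * 0.9302
I = 0.0649

0.0649


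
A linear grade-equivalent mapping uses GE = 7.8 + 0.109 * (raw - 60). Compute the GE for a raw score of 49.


raw - median = 49 - 60 = -11
slope * diff = 0.109 * -11 = -1.199
GE = 7.8 + -1.199
GE = 6.601

6.601


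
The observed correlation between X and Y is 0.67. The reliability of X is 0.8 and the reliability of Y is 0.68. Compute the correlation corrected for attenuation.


r_corrected = rxy / sqrt(rxx * ryy)
= 0.67 / sqrt(0.8 * 0.68)
= 0.67 / sqrt(0.544)
= 0.67 / 0.737564
r_corrected = 0.9084

0.9084


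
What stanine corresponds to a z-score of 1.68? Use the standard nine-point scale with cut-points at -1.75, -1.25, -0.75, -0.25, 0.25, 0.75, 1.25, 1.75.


Stanine boundaries: [-1.75, -1.25, -0.75, -0.25, 0.25, 0.75, 1.25, 1.75]
z = 1.68
Check each boundary:
  z >= -1.75 -> could be stanine 2
  z >= -1.25 -> could be stanine 3
  z >= -0.75 -> could be stanine 4
  z >= -0.25 -> could be stanine 5
  z >= 0.25 -> could be stanine 6
  z >= 0.75 -> could be stanine 7
  z >= 1.25 -> could be stanine 8
  z < 1.75
Highest qualifying boundary gives stanine = 8

8


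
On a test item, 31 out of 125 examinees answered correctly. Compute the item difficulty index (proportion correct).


Item difficulty p = number correct / total examinees
p = 31 / 125
p = 0.248

0.248


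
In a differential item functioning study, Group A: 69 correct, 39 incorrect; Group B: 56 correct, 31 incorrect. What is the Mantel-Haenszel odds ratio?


Odds_A = 69/39 = 1.7692
Odds_B = 56/31 = 1.8065
OR = Odds_A / Odds_B = 1.7692 / 1.8065
Exactly, OR = (69 * 31) / (39 * 56) = 2139 / 2184
OR = 0.9794

0.9794


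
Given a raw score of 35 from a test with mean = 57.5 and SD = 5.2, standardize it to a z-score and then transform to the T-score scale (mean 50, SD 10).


z = (X - mean) / SD = (35 - 57.5) / 5.2
z = -22.5 / 5.2
z = -4.3269
T-score = T = 50 + 10z
Carry z at full precision (z = -22.5 / 5.2) into the conversion:
T-score = 50 + 10 * (-22.5 / 5.2) = 50 + -225 / 5.2
T-score = 50 + -43.2692
T-score = 6.7308

6.7308


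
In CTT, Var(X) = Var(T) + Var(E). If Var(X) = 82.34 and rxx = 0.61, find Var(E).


var_true = rxx * var_obs = 0.61 * 82.34 = 50.2274
var_error = var_obs - var_true
var_error = 82.34 - 50.2274
var_error = 32.1126

32.1126


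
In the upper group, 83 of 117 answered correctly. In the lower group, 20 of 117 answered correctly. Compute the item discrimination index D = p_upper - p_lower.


p_upper = 83/117 = 0.7094
p_lower = 20/117 = 0.1709
D = 0.7094 - 0.1709 = 0.5385

0.5385


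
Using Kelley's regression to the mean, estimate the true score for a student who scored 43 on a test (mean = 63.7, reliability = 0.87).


T_est = rxx * X + (1 - rxx) * mean
T_est = 0.87 * 43 + 0.13 * 63.7
T_est = 37.41 + 8.281
T_est = 45.691

45.691


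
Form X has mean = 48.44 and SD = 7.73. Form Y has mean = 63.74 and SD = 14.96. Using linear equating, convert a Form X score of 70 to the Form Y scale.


slope = SD_Y / SD_X = 14.96 / 7.73 ~ 1.9353
intercept = mean_Y - slope * mean_X = 63.74 - (14.96 / 7.73) * 48.44 ~ -30.0068
Y = slope * X + intercept. To avoid rounding drift from the rounded slope/intercept, evaluate the equivalent form Y = mean_Y + SD_Y * (X - mean_X) / SD_X at full precision:
Y = 63.74 + 14.96 * (70 - 48.44) / 7.73
Y = 63.74 + 14.96 * 21.56 / 7.73
Y = 63.74 + 322.5376 / 7.73
Y = 63.74 + 41.7254
Y = 105.4654

105.4654


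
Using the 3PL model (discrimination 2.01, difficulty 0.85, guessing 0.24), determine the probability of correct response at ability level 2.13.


logit = 2.01*(2.13 - 0.85) = 2.5728
P* = 1/(1 + exp(-2.5728)) = 0.9291
P = 0.24 + (1 - 0.24) * 0.9291
P = 0.9461

0.9461


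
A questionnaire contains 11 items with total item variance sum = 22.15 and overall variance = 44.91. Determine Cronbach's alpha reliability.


alpha = (k/(k-1)) * (1 - sum(si^2)/s_total^2)
= (11/10) * (1 - 22.15/44.91)
alpha = 0.5575

0.5575


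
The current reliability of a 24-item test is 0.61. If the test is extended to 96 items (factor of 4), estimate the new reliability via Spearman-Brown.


r_new = (n * rxx) / (1 + (n-1) * rxx)
r_new = (4 * 0.61) / (1 + 3 * 0.61)
r_new = 2.44 / 2.83
r_new = 0.8622

0.8622


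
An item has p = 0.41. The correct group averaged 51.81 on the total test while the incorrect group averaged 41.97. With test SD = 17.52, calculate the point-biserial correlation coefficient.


q = 1 - p = 0.59
rpb = ((M1 - M0) / SD) * sqrt(p * q)
rpb = ((51.81 - 41.97) / 17.52) * sqrt(0.41 * 0.59)
rpb = 0.2762

0.2762


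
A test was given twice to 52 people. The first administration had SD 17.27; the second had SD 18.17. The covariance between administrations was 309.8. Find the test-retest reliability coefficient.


r = cov(X,Y) / (SD_X * SD_Y)
r = 309.8 / (17.27 * 18.17)
r = 309.8 / 313.7959
r = 0.9873

0.9873


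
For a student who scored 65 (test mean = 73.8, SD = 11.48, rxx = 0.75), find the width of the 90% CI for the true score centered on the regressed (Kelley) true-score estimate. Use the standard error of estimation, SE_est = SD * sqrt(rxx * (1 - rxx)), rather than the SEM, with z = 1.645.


True score estimate = 0.75*65 + 0.25*73.8 = 67.2
SE_est = SD * sqrt(rxx * (1 - rxx)) = 11.48 * sqrt(0.75 * 0.25) = 11.48 * sqrt(0.1875) = 4.970986
CI = T_est +/- z * SE_est, so width = 2 * z * SE_est = 2 * 1.645 * 4.970986
Width = 16.3545

16.3545


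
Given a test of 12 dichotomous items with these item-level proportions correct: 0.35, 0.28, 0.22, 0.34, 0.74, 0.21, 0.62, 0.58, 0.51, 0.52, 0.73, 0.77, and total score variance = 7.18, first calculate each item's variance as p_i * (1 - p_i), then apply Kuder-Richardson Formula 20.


For each item, compute p_i * q_i:
  Item 1: 0.35 * 0.65 = 0.2275
  Item 2: 0.28 * 0.72 = 0.2016
  Item 3: 0.22 * 0.78 = 0.1716
  Item 4: 0.34 * 0.66 = 0.2244
  Item 5: 0.74 * 0.26 = 0.1924
  Item 6: 0.21 * 0.79 = 0.1659
  Item 7: 0.62 * 0.38 = 0.2356
  Item 8: 0.58 * 0.42 = 0.2436
  Item 9: 0.51 * 0.49 = 0.2499
  Item 10: 0.52 * 0.48 = 0.2496
  Item 11: 0.73 * 0.27 = 0.1971
  Item 12: 0.77 * 0.23 = 0.1771
Sum(p_i * q_i) = 0.2275 + 0.2016 + 0.1716 + 0.2244 + 0.1924 + 0.1659 + 0.2356 + 0.2436 + 0.2499 + 0.2496 + 0.1971 + 0.1771 = 2.5363
KR-20 = (k/(k-1)) * (1 - Sum(p_i*q_i) / Var_total)
= (12/11) * (1 - 2.5363/7.18)
= 1.0909 * 0.6468
KR-20 = 0.7056

0.7056


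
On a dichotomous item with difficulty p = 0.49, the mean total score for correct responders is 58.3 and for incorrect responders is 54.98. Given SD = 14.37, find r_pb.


q = 1 - p = 0.51
rpb = ((M1 - M0) / SD) * sqrt(p * q)
rpb = ((58.3 - 54.98) / 14.37) * sqrt(0.49 * 0.51)
rpb = 0.1155

0.1155


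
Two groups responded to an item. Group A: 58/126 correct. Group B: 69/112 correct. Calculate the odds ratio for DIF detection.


Odds_A = 58/68 = 0.8529
Odds_B = 69/43 = 1.6047
OR = Odds_A / Odds_B = 0.8529 / 1.6047
Exactly, OR = (58 * 43) / (68 * 69) = 2494 / 4692
OR = 0.5315

0.5315


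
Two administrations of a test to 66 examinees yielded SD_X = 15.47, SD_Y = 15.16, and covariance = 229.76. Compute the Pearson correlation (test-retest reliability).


r = cov(X,Y) / (SD_X * SD_Y)
r = 229.76 / (15.47 * 15.16)
r = 229.76 / 234.5252
r = 0.9797

0.9797


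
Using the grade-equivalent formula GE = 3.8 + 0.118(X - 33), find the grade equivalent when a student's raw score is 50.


raw - median = 50 - 33 = 17
slope * diff = 0.118 * 17 = 2.006
GE = 3.8 + 2.006
GE = 5.806

5.806


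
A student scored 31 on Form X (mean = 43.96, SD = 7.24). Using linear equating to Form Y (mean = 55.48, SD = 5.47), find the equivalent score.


slope = SD_Y / SD_X = 5.47 / 7.24 ~ 0.7555
intercept = mean_Y - slope * mean_X = 55.48 - (5.47 / 7.24) * 43.96 ~ 22.2671
Y = slope * X + intercept. To avoid rounding drift from the rounded slope/intercept, evaluate the equivalent form Y = mean_Y + SD_Y * (X - mean_X) / SD_X at full precision:
Y = 55.48 + 5.47 * (31 - 43.96) / 7.24
Y = 55.48 - 5.47 * 12.96 / 7.24
Y = 55.48 - 70.8912 / 7.24
Y = 55.48 - 9.7916
Y = 45.6884

45.6884


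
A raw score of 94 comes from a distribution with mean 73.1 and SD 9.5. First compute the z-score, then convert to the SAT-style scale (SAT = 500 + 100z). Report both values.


z = (X - mean) / SD = (94 - 73.1) / 9.5
z = 20.9 / 9.5
z = 2.2
SAT-scale = SAT = 500 + 100z
Carry z at full precision (z = 20.9 / 9.5) into the conversion:
SAT-scale = 500 + 100 * (20.9 / 9.5) = 500 + 2090 / 9.5
SAT-scale = 500 + 220.0
SAT-scale = 720.0

720.0


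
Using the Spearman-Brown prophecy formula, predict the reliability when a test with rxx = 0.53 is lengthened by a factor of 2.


r_new = (n * rxx) / (1 + (n-1) * rxx)
r_new = (2 * 0.53) / (1 + 1 * 0.53)
r_new = 1.06 / 1.53
r_new = 0.6928

0.6928


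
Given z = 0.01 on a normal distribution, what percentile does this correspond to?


CDF(z) = 0.5 * (1 + erf(z/sqrt(2)))
erf(0.0071) = 0.008
CDF = 0.504
Percentile rank = 0.504 * 100 = 50.4

50.4


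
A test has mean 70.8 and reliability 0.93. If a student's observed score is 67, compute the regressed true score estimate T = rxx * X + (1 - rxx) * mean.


T_est = rxx * X + (1 - rxx) * mean
T_est = 0.93 * 67 + 0.07 * 70.8
T_est = 62.31 + 4.956
T_est = 67.266

67.266


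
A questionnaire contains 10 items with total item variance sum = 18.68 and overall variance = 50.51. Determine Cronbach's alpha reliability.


alpha = (k/(k-1)) * (1 - sum(si^2)/s_total^2)
= (10/9) * (1 - 18.68/50.51)
alpha = 0.7002

0.7002


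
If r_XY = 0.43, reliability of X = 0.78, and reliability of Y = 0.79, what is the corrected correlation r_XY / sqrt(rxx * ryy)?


r_corrected = rxy / sqrt(rxx * ryy)
= 0.43 / sqrt(0.78 * 0.79)
= 0.43 / sqrt(0.6162)
= 0.43 / 0.784984
r_corrected = 0.5478

0.5478


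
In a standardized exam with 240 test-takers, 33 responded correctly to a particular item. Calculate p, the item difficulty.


Item difficulty p = number correct / total examinees
p = 33 / 240
p = 0.1375

0.1375


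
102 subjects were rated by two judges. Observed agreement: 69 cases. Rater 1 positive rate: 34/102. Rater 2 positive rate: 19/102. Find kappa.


P_o = 69/102 = 0.676471
P_e = (34*19 + 68*83) / 10404 = 0.604575
kappa = (P_o - P_e) / (1 - P_e)
kappa = (0.676471 - 0.604575) / (1 - 0.604575)
kappa = 0.1818

0.1818


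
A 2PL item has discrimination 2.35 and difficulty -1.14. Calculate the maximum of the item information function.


For 2PL, max info at theta = b = -1.14
I_max = a^2 / 4 = 2.35^2 / 4
= 5.5225 / 4
I_max = 1.3806

1.3806


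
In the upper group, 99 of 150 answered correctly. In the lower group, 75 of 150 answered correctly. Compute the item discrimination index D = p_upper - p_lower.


p_upper = 99/150 = 0.66
p_lower = 75/150 = 0.5
D = 0.66 - 0.5 = 0.16

0.16


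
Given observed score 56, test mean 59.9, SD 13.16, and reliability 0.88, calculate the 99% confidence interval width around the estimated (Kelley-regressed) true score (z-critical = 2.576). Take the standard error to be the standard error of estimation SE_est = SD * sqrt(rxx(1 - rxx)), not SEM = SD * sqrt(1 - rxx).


True score estimate = 0.88*56 + 0.12*59.9 = 56.468
SE_est = SD * sqrt(rxx * (1 - rxx)) = 13.16 * sqrt(0.88 * 0.12) = 13.16 * sqrt(0.1056) = 4.276494
CI = T_est +/- z * SE_est, so width = 2 * z * SE_est = 2 * 2.576 * 4.276494
Width = 22.0325

22.0325


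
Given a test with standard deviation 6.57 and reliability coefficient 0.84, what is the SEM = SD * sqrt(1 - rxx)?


SEM = SD * sqrt(1 - rxx)
SEM = 6.57 * sqrt(1 - 0.84)
SEM = 6.57 * sqrt(0.16) = 6.57 * 0.4
SEM = 2.628

2.628


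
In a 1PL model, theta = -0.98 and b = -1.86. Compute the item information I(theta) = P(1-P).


P = 1/(1+exp(-(-0.98--1.86))) = 0.7068
I = P*(1-P) = 0.7068 * 0.2932
I = 0.2072

0.2072


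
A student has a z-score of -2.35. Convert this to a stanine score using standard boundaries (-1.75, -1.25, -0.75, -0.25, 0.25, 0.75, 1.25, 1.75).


Stanine boundaries: [-1.75, -1.25, -0.75, -0.25, 0.25, 0.75, 1.25, 1.75]
z = -2.35
Check each boundary:
  z < -1.75
  z < -1.25
  z < -0.75
  z < -0.25
  z < 0.25
  z < 0.75
  z < 1.25
  z < 1.75
Highest qualifying boundary gives stanine = 1

1


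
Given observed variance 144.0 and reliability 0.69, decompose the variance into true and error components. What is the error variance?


var_true = rxx * var_obs = 0.69 * 144.0 = 99.36
var_error = var_obs - var_true
var_error = 144.0 - 99.36
var_error = 44.64

44.64


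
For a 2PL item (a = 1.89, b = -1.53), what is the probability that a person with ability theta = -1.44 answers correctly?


a*(theta - b) = 1.89 * (-1.44 - -1.53) = 0.1701
exp(-0.1701) = 0.8436
P = 1 / (1 + 0.8436)
P = 0.5424

0.5424


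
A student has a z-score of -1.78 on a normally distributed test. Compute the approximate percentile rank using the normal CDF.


CDF(z) = 0.5 * (1 + erf(z/sqrt(2)))
erf(-1.2587) = -0.9249
CDF = 0.0375
Percentile rank = 0.0375 * 100 = 3.75

3.75


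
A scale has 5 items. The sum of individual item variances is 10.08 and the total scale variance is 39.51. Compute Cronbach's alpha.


alpha = (k/(k-1)) * (1 - sum(si^2)/s_total^2)
= (5/4) * (1 - 10.08/39.51)
alpha = 0.9311

0.9311


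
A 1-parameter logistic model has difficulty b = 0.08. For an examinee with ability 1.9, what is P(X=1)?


theta - b = 1.9 - 0.08 = 1.82
exp(-(theta - b)) = exp(-1.82) = 0.162
P = 1 / (1 + 0.162)
P = 0.8606

0.8606


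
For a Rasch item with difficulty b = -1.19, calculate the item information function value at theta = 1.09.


P = 1/(1+exp(-(1.09--1.19))) = 0.9072
I = P*(1-P) = 0.9072 * 0.0928
I = 0.0842

0.0842


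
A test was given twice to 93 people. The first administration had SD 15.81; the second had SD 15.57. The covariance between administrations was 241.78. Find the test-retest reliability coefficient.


r = cov(X,Y) / (SD_X * SD_Y)
r = 241.78 / (15.81 * 15.57)
r = 241.78 / 246.1617
r = 0.9822

0.9822


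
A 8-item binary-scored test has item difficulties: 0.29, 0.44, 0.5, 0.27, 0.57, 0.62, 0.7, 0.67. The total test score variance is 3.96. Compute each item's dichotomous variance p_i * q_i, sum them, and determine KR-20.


For each item, compute p_i * q_i:
  Item 1: 0.29 * 0.71 = 0.2059
  Item 2: 0.44 * 0.56 = 0.2464
  Item 3: 0.5 * 0.5 = 0.25
  Item 4: 0.27 * 0.73 = 0.1971
  Item 5: 0.57 * 0.43 = 0.2451
  Item 6: 0.62 * 0.38 = 0.2356
  Item 7: 0.7 * 0.3 = 0.21
  Item 8: 0.67 * 0.33 = 0.2211
Sum(p_i * q_i) = 0.2059 + 0.2464 + 0.25 + 0.1971 + 0.2451 + 0.2356 + 0.21 + 0.2211 = 1.8112
KR-20 = (k/(k-1)) * (1 - Sum(p_i*q_i) / Var_total)
= (8/7) * (1 - 1.8112/3.96)
= 1.1429 * 0.5426
KR-20 = 0.6201

0.6201


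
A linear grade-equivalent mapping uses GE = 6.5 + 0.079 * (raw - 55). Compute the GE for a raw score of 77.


raw - median = 77 - 55 = 22
slope * diff = 0.079 * 22 = 1.738
GE = 6.5 + 1.738
GE = 8.238

8.238


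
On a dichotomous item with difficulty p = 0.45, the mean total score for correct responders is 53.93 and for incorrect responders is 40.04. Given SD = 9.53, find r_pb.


q = 1 - p = 0.55
rpb = ((M1 - M0) / SD) * sqrt(p * q)
rpb = ((53.93 - 40.04) / 9.53) * sqrt(0.45 * 0.55)
rpb = 0.7251

0.7251


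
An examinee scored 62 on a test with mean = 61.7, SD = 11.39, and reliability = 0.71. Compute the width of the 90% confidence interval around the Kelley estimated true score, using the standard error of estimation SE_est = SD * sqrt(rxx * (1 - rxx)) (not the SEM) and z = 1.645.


True score estimate = 0.71*62 + 0.29*61.7 = 61.913
SE_est = SD * sqrt(rxx * (1 - rxx)) = 11.39 * sqrt(0.71 * 0.29) = 11.39 * sqrt(0.2059) = 5.16835
CI = T_est +/- z * SE_est, so width = 2 * z * SE_est = 2 * 1.645 * 5.16835
Width = 17.0039

17.0039


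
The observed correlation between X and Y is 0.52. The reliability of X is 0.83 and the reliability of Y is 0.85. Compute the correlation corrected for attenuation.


r_corrected = rxy / sqrt(rxx * ryy)
= 0.52 / sqrt(0.83 * 0.85)
= 0.52 / sqrt(0.7055)
= 0.52 / 0.83994
r_corrected = 0.6191

0.6191


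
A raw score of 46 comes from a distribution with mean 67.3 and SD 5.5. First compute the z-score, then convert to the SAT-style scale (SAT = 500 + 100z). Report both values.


z = (X - mean) / SD = (46 - 67.3) / 5.5
z = -21.3 / 5.5
z = -3.8727
SAT-scale = SAT = 500 + 100z
Carry z at full precision (z = -21.3 / 5.5) into the conversion:
SAT-scale = 500 + 100 * (-21.3 / 5.5) = 500 + -2130 / 5.5
SAT-scale = 500 + -387.2727
SAT-scale = 112.7273

112.7273


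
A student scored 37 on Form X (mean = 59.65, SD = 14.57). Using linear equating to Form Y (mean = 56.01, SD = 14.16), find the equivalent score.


slope = SD_Y / SD_X = 14.16 / 14.57 ~ 0.9719
intercept = mean_Y - slope * mean_X = 56.01 - (14.16 / 14.57) * 59.65 ~ -1.9614
Y = slope * X + intercept. To avoid rounding drift from the rounded slope/intercept, evaluate the equivalent form Y = mean_Y + SD_Y * (X - mean_X) / SD_X at full precision:
Y = 56.01 + 14.16 * (37 - 59.65) / 14.57
Y = 56.01 - 14.16 * 22.65 / 14.57
Y = 56.01 - 320.724 / 14.57
Y = 56.01 - 22.0126
Y = 33.9974

33.9974


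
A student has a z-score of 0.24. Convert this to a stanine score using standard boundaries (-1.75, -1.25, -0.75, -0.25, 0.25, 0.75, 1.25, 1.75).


Stanine boundaries: [-1.75, -1.25, -0.75, -0.25, 0.25, 0.75, 1.25, 1.75]
z = 0.24
Check each boundary:
  z >= -1.75 -> could be stanine 2
  z >= -1.25 -> could be stanine 3
  z >= -0.75 -> could be stanine 4
  z >= -0.25 -> could be stanine 5
  z < 0.25
  z < 0.75
  z < 1.25
  z < 1.75
Highest qualifying boundary gives stanine = 5

5


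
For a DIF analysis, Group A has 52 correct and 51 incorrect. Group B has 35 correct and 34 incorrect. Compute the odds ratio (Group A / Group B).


Odds_A = 52/51 = 1.0196
Odds_B = 35/34 = 1.0294
OR = Odds_A / Odds_B = 1.0196 / 1.0294
Exactly, OR = (52 * 34) / (51 * 35) = 1768 / 1785
OR = 0.9905

0.9905


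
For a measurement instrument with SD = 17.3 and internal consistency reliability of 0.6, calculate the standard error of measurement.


SEM = SD * sqrt(1 - rxx)
SEM = 17.3 * sqrt(1 - 0.6)
SEM = 17.3 * sqrt(0.4) = 17.3 * 0.632456
SEM = 10.9415

10.9415


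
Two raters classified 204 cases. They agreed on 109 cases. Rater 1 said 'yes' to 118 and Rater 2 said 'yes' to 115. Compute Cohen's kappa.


P_o = 109/204 = 0.534314
P_e = (118*115 + 86*89) / 41616 = 0.509996
kappa = (P_o - P_e) / (1 - P_e)
kappa = (0.534314 - 0.509996) / (1 - 0.509996)
kappa = 0.0496

0.0496


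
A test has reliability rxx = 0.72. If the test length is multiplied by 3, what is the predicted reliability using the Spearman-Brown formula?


r_new = (n * rxx) / (1 + (n-1) * rxx)
r_new = (3 * 0.72) / (1 + 2 * 0.72)
r_new = 2.16 / 2.44
r_new = 0.8852

0.8852


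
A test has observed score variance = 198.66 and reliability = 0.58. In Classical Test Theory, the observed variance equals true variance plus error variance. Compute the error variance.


var_true = rxx * var_obs = 0.58 * 198.66 = 115.2228
var_error = var_obs - var_true
var_error = 198.66 - 115.2228
var_error = 83.4372

83.4372


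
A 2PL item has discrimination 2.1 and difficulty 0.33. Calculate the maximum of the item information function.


For 2PL, max info at theta = b = 0.33
I_max = a^2 / 4 = 2.1^2 / 4
= 4.41 / 4
I_max = 1.1025

1.1025


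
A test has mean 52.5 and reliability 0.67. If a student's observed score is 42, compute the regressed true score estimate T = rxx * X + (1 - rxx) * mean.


T_est = rxx * X + (1 - rxx) * mean
T_est = 0.67 * 42 + 0.33 * 52.5
T_est = 28.14 + 17.325
T_est = 45.465

45.465


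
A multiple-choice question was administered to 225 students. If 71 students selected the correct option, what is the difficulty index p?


Item difficulty p = number correct / total examinees
p = 71 / 225
p = 0.3156

0.3156


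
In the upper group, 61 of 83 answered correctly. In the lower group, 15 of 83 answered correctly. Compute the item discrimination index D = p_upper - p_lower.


p_upper = 61/83 = 0.7349
p_lower = 15/83 = 0.1807
D = 0.7349 - 0.1807 = 0.5542

0.5542


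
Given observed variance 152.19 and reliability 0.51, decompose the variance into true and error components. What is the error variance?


var_true = rxx * var_obs = 0.51 * 152.19 = 77.6169
var_error = var_obs - var_true
var_error = 152.19 - 77.6169
var_error = 74.5731

74.5731


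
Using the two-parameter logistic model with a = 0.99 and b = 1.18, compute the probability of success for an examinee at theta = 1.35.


a*(theta - b) = 0.99 * (1.35 - 1.18) = 0.1683
exp(-0.1683) = 0.8451
P = 1 / (1 + 0.8451)
P = 0.542

0.542


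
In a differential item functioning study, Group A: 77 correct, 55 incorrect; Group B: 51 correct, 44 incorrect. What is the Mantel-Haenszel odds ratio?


Odds_A = 77/55 = 1.4
Odds_B = 51/44 = 1.1591
OR = Odds_A / Odds_B = 1.4 / 1.1591
Exactly, OR = (77 * 44) / (55 * 51) = 3388 / 2805
OR = 1.2078

1.2078


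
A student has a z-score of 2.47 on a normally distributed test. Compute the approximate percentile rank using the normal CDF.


CDF(z) = 0.5 * (1 + erf(z/sqrt(2)))
erf(1.7466) = 0.9865
CDF = 0.9932
Percentile rank = 0.9932 * 100 = 99.32

99.32


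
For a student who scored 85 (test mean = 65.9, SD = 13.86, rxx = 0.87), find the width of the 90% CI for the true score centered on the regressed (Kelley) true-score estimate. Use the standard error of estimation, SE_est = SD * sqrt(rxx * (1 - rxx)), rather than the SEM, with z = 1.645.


True score estimate = 0.87*85 + 0.13*65.9 = 82.517
SE_est = SD * sqrt(rxx * (1 - rxx)) = 13.86 * sqrt(0.87 * 0.13) = 13.86 * sqrt(0.1131) = 4.661166
CI = T_est +/- z * SE_est, so width = 2 * z * SE_est = 2 * 1.645 * 4.661166
Width = 15.3352

15.3352


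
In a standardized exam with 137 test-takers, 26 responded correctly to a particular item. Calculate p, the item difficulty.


Item difficulty p = number correct / total examinees
p = 26 / 137
p = 0.1898

0.1898


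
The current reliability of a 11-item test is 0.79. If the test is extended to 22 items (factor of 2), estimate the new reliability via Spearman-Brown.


r_new = (n * rxx) / (1 + (n-1) * rxx)
r_new = (2 * 0.79) / (1 + 1 * 0.79)
r_new = 1.58 / 1.79
r_new = 0.8827

0.8827


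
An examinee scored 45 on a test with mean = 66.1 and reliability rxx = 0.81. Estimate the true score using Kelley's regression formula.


T_est = rxx * X + (1 - rxx) * mean
T_est = 0.81 * 45 + 0.19 * 66.1
T_est = 36.45 + 12.559
T_est = 49.009

49.009


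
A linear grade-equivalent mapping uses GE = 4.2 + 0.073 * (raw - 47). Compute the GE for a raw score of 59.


raw - median = 59 - 47 = 12
slope * diff = 0.073 * 12 = 0.876
GE = 4.2 + 0.876
GE = 5.076

5.076


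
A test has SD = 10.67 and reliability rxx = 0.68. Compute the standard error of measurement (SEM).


SEM = SD * sqrt(1 - rxx)
SEM = 10.67 * sqrt(1 - 0.68)
SEM = 10.67 * sqrt(0.32) = 10.67 * 0.565685
SEM = 6.0359

6.0359


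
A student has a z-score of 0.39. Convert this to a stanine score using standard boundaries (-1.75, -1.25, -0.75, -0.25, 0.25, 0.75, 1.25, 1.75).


Stanine boundaries: [-1.75, -1.25, -0.75, -0.25, 0.25, 0.75, 1.25, 1.75]
z = 0.39
Check each boundary:
  z >= -1.75 -> could be stanine 2
  z >= -1.25 -> could be stanine 3
  z >= -0.75 -> could be stanine 4
  z >= -0.25 -> could be stanine 5
  z >= 0.25 -> could be stanine 6
  z < 0.75
  z < 1.25
  z < 1.75
Highest qualifying boundary gives stanine = 6

6


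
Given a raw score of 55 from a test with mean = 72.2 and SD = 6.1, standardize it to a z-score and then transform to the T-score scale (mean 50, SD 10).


z = (X - mean) / SD = (55 - 72.2) / 6.1
z = -17.2 / 6.1
z = -2.8197
T-score = T = 50 + 10z
Carry z at full precision (z = -17.2 / 6.1) into the conversion:
T-score = 50 + 10 * (-17.2 / 6.1) = 50 + -172 / 6.1
T-score = 50 + -28.1967
T-score = 21.8033

21.8033


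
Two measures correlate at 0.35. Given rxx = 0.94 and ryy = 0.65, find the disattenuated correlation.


r_corrected = rxy / sqrt(rxx * ryy)
= 0.35 / sqrt(0.94 * 0.65)
= 0.35 / sqrt(0.611)
= 0.35 / 0.781665
r_corrected = 0.4478

0.4478


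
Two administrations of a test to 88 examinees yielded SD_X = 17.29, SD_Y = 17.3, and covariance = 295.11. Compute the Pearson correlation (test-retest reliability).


r = cov(X,Y) / (SD_X * SD_Y)
r = 295.11 / (17.29 * 17.3)
r = 295.11 / 299.117
r = 0.9866

0.9866


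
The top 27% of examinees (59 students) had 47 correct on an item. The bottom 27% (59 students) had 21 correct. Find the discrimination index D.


p_upper = 47/59 = 0.7966
p_lower = 21/59 = 0.3559
D = 0.7966 - 0.3559 = 0.4407

0.4407


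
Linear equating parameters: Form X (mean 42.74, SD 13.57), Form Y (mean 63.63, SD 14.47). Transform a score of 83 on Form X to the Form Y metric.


slope = SD_Y / SD_X = 14.47 / 13.57 ~ 1.0663
intercept = mean_Y - slope * mean_X = 63.63 - (14.47 / 13.57) * 42.74 ~ 18.0554
Y = slope * X + intercept. To avoid rounding drift from the rounded slope/intercept, evaluate the equivalent form Y = mean_Y + SD_Y * (X - mean_X) / SD_X at full precision:
Y = 63.63 + 14.47 * (83 - 42.74) / 13.57
Y = 63.63 + 14.47 * 40.26 / 13.57
Y = 63.63 + 582.5622 / 13.57
Y = 63.63 + 42.9302
Y = 106.5602

106.5602


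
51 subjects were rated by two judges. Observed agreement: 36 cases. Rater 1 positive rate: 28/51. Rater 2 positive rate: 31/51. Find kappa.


P_o = 36/51 = 0.705882
P_e = (28*31 + 23*20) / 2601 = 0.510573
kappa = (P_o - P_e) / (1 - P_e)
kappa = (0.705882 - 0.510573) / (1 - 0.510573)
kappa = 0.3991

0.3991


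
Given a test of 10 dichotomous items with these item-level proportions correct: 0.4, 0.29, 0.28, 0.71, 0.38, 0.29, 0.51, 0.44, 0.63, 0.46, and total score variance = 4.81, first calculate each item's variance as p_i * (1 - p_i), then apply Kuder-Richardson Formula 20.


For each item, compute p_i * q_i:
  Item 1: 0.4 * 0.6 = 0.24
  Item 2: 0.29 * 0.71 = 0.2059
  Item 3: 0.28 * 0.72 = 0.2016
  Item 4: 0.71 * 0.29 = 0.2059
  Item 5: 0.38 * 0.62 = 0.2356
  Item 6: 0.29 * 0.71 = 0.2059
  Item 7: 0.51 * 0.49 = 0.2499
  Item 8: 0.44 * 0.56 = 0.2464
  Item 9: 0.63 * 0.37 = 0.2331
  Item 10: 0.46 * 0.54 = 0.2484
Sum(p_i * q_i) = 0.24 + 0.2059 + 0.2016 + 0.2059 + 0.2356 + 0.2059 + 0.2499 + 0.2464 + 0.2331 + 0.2484 = 2.2727
KR-20 = (k/(k-1)) * (1 - Sum(p_i*q_i) / Var_total)
= (10/9) * (1 - 2.2727/4.81)
= 1.1111 * 0.5275
KR-20 = 0.5861

0.5861


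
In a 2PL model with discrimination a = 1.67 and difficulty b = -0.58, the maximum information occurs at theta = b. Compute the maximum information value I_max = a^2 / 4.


For 2PL, max info at theta = b = -0.58
I_max = a^2 / 4 = 1.67^2 / 4
= 2.7889 / 4
I_max = 0.6972

0.6972


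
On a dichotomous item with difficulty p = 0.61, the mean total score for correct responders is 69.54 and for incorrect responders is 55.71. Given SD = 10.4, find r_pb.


q = 1 - p = 0.39
rpb = ((M1 - M0) / SD) * sqrt(p * q)
rpb = ((69.54 - 55.71) / 10.4) * sqrt(0.61 * 0.39)
rpb = 0.6486

0.6486


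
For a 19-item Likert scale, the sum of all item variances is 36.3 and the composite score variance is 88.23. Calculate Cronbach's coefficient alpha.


alpha = (k/(k-1)) * (1 - sum(si^2)/s_total^2)
= (19/18) * (1 - 36.3/88.23)
alpha = 0.6213

0.6213


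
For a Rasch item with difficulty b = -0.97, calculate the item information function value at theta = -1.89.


P = 1/(1+exp(-(-1.89--0.97))) = 0.285
I = P*(1-P) = 0.285 * 0.715
I = 0.2038

0.2038


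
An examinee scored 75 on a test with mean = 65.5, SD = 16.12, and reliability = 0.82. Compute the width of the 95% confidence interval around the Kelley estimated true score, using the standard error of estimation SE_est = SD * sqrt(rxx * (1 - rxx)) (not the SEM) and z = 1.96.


True score estimate = 0.82*75 + 0.18*65.5 = 73.29
SE_est = SD * sqrt(rxx * (1 - rxx)) = 16.12 * sqrt(0.82 * 0.18) = 16.12 * sqrt(0.1476) = 6.193102
CI = T_est +/- z * SE_est, so width = 2 * z * SE_est = 2 * 1.96 * 6.193102
Width = 24.277

24.277


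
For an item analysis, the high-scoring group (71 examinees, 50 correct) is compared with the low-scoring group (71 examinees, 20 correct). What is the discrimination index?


p_upper = 50/71 = 0.7042
p_lower = 20/71 = 0.2817
D = 0.7042 - 0.2817 = 0.4225

0.4225


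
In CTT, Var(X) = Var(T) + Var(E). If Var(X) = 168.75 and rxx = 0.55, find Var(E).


var_true = rxx * var_obs = 0.55 * 168.75 = 92.8125
var_error = var_obs - var_true
var_error = 168.75 - 92.8125
var_error = 75.9375

75.9375


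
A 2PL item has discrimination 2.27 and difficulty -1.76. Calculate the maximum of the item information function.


For 2PL, max info at theta = b = -1.76
I_max = a^2 / 4 = 2.27^2 / 4
= 5.1529 / 4
I_max = 1.2882

1.2882


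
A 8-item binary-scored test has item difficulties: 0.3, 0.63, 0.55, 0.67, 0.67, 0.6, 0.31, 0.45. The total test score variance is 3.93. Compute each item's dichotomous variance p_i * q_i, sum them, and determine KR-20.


For each item, compute p_i * q_i:
  Item 1: 0.3 * 0.7 = 0.21
  Item 2: 0.63 * 0.37 = 0.2331
  Item 3: 0.55 * 0.45 = 0.2475
  Item 4: 0.67 * 0.33 = 0.2211
  Item 5: 0.67 * 0.33 = 0.2211
  Item 6: 0.6 * 0.4 = 0.24
  Item 7: 0.31 * 0.69 = 0.2139
  Item 8: 0.45 * 0.55 = 0.2475
Sum(p_i * q_i) = 0.21 + 0.2331 + 0.2475 + 0.2211 + 0.2211 + 0.24 + 0.2139 + 0.2475 = 1.8342
KR-20 = (k/(k-1)) * (1 - Sum(p_i*q_i) / Var_total)
= (8/7) * (1 - 1.8342/3.93)
= 1.1429 * 0.5333
KR-20 = 0.6095

0.6095


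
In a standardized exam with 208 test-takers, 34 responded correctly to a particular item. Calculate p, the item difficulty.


Item difficulty p = number correct / total examinees
p = 34 / 208
p = 0.1635

0.1635


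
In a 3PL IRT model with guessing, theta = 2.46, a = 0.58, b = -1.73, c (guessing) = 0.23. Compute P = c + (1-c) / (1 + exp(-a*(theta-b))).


logit = 0.58*(2.46 - -1.73) = 2.4302
P* = 1/(1 + exp(-2.4302)) = 0.9191
P = 0.23 + (1 - 0.23) * 0.9191
P = 0.9377

0.9377


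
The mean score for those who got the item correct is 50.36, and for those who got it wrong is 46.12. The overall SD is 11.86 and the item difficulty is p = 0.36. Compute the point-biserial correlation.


q = 1 - p = 0.64
rpb = ((M1 - M0) / SD) * sqrt(p * q)
rpb = ((50.36 - 46.12) / 11.86) * sqrt(0.36 * 0.64)
rpb = 0.1716

0.1716


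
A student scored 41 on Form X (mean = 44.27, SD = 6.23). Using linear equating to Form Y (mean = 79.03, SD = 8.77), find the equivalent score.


slope = SD_Y / SD_X = 8.77 / 6.23 ~ 1.4077
intercept = mean_Y - slope * mean_X = 79.03 - (8.77 / 6.23) * 44.27 ~ 16.7109
Y = slope * X + intercept. To avoid rounding drift from the rounded slope/intercept, evaluate the equivalent form Y = mean_Y + SD_Y * (X - mean_X) / SD_X at full precision:
Y = 79.03 + 8.77 * (41 - 44.27) / 6.23
Y = 79.03 - 8.77 * 3.27 / 6.23
Y = 79.03 - 28.6779 / 6.23
Y = 79.03 - 4.6032
Y = 74.4268

74.4268
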